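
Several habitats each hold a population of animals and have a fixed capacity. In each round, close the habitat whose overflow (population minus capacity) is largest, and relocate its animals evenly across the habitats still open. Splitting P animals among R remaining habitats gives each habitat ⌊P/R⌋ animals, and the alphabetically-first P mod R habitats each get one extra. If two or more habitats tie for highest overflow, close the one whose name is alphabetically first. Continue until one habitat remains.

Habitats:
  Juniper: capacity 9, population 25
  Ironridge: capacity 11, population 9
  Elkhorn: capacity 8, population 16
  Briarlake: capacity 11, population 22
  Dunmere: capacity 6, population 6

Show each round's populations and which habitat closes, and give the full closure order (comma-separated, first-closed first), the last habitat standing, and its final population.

Closure order: Juniper, Briarlake, Elkhorn, Dunmere
Last habitat: Ironridge with 78 animals

Round 1: Briarlake=22 Dunmere=6 Elkhorn=16 Ironridge=9 Juniper=25 → close Juniper (overflow 16)
  25÷4 = 6 each, +1 to first 1
Round 2: Briarlake=29 Dunmere=12 Elkhorn=22 Ironridge=15 → close Briarlake (overflow 18)
  29÷3 = 9 each, +1 to first 2
Round 3: Dunmere=22 Elkhorn=32 Ironridge=24 → close Elkhorn (overflow 24)
  32÷2 = 16 each, +1 to first 0
Round 4: Dunmere=38 Ironridge=40 → close Dunmere (overflow 32)
  38÷1 = 38 each, +1 to first 0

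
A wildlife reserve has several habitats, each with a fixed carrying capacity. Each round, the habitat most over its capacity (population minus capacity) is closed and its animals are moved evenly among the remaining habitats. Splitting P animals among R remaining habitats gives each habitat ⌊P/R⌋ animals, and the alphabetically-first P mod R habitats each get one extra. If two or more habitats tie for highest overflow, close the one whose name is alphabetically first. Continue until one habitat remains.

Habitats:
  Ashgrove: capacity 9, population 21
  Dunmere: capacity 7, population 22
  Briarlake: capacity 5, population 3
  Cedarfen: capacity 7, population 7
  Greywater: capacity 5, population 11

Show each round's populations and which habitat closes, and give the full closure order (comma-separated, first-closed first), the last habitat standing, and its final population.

Closure order: Dunmere, Ashgrove, Greywater, Briarlake
Last habitat: Cedarfen with 64 animals

Round 1: Ashgrove=21 Briarlake=3 Cedarfen=7 Dunmere=22 Greywater=11 → close Dunmere (overflow 15)
  22÷4 = 5 each, +1 to first 2
Round 2: Ashgrove=27 Briarlake=9 Cedarfen=12 Greywater=16 → close Ashgrove (overflow 18)
  27÷3 = 9 each, +1 to first 0
Round 3: Briarlake=18 Cedarfen=21 Greywater=25 → close Greywater (overflow 20)
  25÷2 = 12 each, +1 to first 1
Round 4: Briarlake=31 Cedarfen=33 → close Briarlake (overflow 26)
  31÷1 = 31 each, +1 to first 0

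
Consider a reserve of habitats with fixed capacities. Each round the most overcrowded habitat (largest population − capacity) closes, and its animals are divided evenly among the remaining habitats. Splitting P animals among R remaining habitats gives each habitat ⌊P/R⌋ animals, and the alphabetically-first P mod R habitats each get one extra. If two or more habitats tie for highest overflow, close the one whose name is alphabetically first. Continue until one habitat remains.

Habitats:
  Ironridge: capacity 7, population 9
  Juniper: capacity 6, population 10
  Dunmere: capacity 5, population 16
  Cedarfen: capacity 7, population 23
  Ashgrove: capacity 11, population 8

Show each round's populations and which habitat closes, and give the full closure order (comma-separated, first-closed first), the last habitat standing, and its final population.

Round 1: Ashgrove=8 Cedarfen=23 Dunmere=16 Ironridge=9 Juniper=10 → close Cedarfen (overflow 16)
  23÷4 = 5 each, +1 to first 3
Round 2: Ashgrove=14 Dunmere=22 Ironridge=15 Juniper=15 → close Dunmere (overflow 17)
  22÷3 = 7 each, +1 to first 1
Round 3: Ashgrove=22 Ironridge=22 Juniper=22 → close Juniper (overflow 16)
  22÷2 = 11 each, +1 to first 0
Round 4: Ashgrove=33 Ironridge=33 → close Ironridge (overflow 26)
  33÷1 = 33 each, +1 to first 0

Closure order: Cedarfen, Dunmere, Juniper, Ironridge
Last habitat: Ashgrove with 66 animals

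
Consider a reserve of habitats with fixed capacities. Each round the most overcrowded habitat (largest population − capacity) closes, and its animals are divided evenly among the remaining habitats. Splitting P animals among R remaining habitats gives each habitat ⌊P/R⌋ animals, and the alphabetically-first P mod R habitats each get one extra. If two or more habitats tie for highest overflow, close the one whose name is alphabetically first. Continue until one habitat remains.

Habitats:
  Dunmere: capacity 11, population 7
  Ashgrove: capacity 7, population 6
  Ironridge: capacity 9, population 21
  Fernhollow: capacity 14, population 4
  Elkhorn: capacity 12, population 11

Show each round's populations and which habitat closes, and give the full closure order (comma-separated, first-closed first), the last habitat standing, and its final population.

Closure order: Ironridge, Ashgrove, Elkhorn, Dunmere
Last habitat: Fernhollow with 49 animals

Round 1: Ashgrove=6 Dunmere=7 Elkhorn=11 Fernhollow=4 Ironridge=21 → close Ironridge (overflow 12)
  21÷4 = 5 each, +1 to first 1
Round 2: Ashgrove=12 Dunmere=12 Elkhorn=16 Fernhollow=9 → close Ashgrove (overflow 5)
  12÷3 = 4 each, +1 to first 0
Round 3: Dunmere=16 Elkhorn=20 Fernhollow=13 → close Elkhorn (overflow 8)
  20÷2 = 10 each, +1 to first 0
Round 4: Dunmere=26 Fernhollow=23 → close Dunmere (overflow 15)
  26÷1 = 26 each, +1 to first 0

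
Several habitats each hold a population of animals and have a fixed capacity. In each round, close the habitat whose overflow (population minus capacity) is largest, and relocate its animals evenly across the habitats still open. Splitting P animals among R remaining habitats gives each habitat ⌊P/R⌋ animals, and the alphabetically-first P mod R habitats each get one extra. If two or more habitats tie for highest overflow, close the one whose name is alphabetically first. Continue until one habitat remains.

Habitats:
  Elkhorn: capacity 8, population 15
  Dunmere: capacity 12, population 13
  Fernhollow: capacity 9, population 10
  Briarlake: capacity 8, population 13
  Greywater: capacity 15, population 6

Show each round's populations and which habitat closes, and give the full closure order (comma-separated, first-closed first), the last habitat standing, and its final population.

Round 1: Briarlake=13 Dunmere=13 Elkhorn=15 Fernhollow=10 Greywater=6 → close Elkhorn (overflow 7)
  15÷4 = 3 each, +1 to first 3
Round 2: Briarlake=17 Dunmere=17 Fernhollow=14 Greywater=9 → close Briarlake (overflow 9)
  17÷3 = 5 each, +1 to first 2
Round 3: Dunmere=23 Fernhollow=20 Greywater=14 → close Dunmere (overflow 11)
  23÷2 = 11 each, +1 to first 1
Round 4: Fernhollow=32 Greywater=25 → close Fernhollow (overflow 23)
  32÷1 = 32 each, +1 to first 0

Closure order: Elkhorn, Briarlake, Dunmere, Fernhollow
Last habitat: Greywater with 57 animals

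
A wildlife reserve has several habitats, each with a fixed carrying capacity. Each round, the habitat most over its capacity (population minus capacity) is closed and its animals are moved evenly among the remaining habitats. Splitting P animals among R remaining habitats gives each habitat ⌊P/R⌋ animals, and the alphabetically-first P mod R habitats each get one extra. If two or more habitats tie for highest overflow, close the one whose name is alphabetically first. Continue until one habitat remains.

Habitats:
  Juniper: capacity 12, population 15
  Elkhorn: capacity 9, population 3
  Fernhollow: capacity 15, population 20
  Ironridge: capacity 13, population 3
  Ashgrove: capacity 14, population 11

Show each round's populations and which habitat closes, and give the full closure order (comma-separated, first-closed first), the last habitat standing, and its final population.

Closure order: Fernhollow, Juniper, Ashgrove, Elkhorn
Last habitat: Ironridge with 52 animals

Round 1: Ashgrove=11 Elkhorn=3 Fernhollow=20 Ironridge=3 Juniper=15 → close Fernhollow (overflow 5)
  20÷4 = 5 each, +1 to first 0
Round 2: Ashgrove=16 Elkhorn=8 Ironridge=8 Juniper=20 → close Juniper (overflow 8)
  20÷3 = 6 each, +1 to first 2
Round 3: Ashgrove=23 Elkhorn=15 Ironridge=14 → close Ashgrove (overflow 9)
  23÷2 = 11 each, +1 to first 1
Round 4: Elkhorn=27 Ironridge=25 → close Elkhorn (overflow 18)
  27÷1 = 27 each, +1 to first 0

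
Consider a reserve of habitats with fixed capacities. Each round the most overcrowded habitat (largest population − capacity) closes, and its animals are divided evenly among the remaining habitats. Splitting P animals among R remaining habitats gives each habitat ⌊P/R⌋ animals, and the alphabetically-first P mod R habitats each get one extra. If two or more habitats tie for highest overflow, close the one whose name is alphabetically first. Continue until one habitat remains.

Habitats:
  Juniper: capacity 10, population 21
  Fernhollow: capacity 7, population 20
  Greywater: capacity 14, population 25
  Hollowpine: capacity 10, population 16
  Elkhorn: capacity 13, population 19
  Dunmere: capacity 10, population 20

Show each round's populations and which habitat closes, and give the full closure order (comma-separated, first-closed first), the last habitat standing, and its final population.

Round 1: Dunmere=20 Elkhorn=19 Fernhollow=20 Greywater=25 Hollowpine=16 Juniper=21 → close Fernhollow (overflow 13)
  20÷5 = 4 each, +1 to first 0
Round 2: Dunmere=24 Elkhorn=23 Greywater=29 Hollowpine=20 Juniper=25 → close Greywater (overflow 15)
  29÷4 = 7 each, +1 to first 1
Round 3: Dunmere=32 Elkhorn=30 Hollowpine=27 Juniper=32 → close Dunmere (overflow 22)
  32÷3 = 10 each, +1 to first 2
Round 4: Elkhorn=41 Hollowpine=38 Juniper=42 → close Juniper (overflow 32)
  42÷2 = 21 each, +1 to first 0
Round 5: Elkhorn=62 Hollowpine=59 → close Elkhorn (overflow 49)
  62÷1 = 62 each, +1 to first 0

Closure order: Fernhollow, Greywater, Dunmere, Juniper, Elkhorn
Last habitat: Hollowpine with 121 animals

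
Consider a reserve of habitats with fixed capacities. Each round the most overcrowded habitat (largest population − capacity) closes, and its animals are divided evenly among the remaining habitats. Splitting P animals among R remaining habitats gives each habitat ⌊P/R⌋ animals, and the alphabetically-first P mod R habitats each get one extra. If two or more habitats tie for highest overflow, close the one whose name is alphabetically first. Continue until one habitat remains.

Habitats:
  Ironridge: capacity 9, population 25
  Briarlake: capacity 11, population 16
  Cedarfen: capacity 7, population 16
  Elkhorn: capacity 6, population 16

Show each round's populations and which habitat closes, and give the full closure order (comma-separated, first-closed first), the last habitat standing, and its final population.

Closure order: Ironridge, Elkhorn, Cedarfen
Last habitat: Briarlake with 73 animals

Round 1: Briarlake=16 Cedarfen=16 Elkhorn=16 Ironridge=25 → close Ironridge (overflow 16)
  25÷3 = 8 each, +1 to first 1
Round 2: Briarlake=25 Cedarfen=24 Elkhorn=24 → close Elkhorn (overflow 18)
  24÷2 = 12 each, +1 to first 0
Round 3: Briarlake=37 Cedarfen=36 → close Cedarfen (overflow 29)
  36÷1 = 36 each, +1 to first 0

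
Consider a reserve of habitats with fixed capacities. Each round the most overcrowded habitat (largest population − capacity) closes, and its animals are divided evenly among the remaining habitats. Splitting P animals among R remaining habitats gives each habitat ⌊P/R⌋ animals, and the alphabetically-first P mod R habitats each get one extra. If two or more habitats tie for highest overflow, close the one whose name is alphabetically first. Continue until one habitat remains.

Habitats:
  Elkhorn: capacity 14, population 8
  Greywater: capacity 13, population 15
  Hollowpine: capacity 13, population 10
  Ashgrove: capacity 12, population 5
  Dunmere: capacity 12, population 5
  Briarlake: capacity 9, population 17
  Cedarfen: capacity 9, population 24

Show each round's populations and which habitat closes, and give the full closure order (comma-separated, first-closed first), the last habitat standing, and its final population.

Round 1: Ashgrove=5 Briarlake=17 Cedarfen=24 Dunmere=5 Elkhorn=8 Greywater=15 Hollowpine=10 → close Cedarfen (overflow 15)
  24÷6 = 4 each, +1 to first 0
Round 2: Ashgrove=9 Briarlake=21 Dunmere=9 Elkhorn=12 Greywater=19 Hollowpine=14 → close Briarlake (overflow 12)
  21÷5 = 4 each, +1 to first 1
Round 3: Ashgrove=14 Dunmere=13 Elkhorn=16 Greywater=23 Hollowpine=18 → close Greywater (overflow 10)
  23÷4 = 5 each, +1 to first 3
Round 4: Ashgrove=20 Dunmere=19 Elkhorn=22 Hollowpine=23 → close Hollowpine (overflow 10)
  23÷3 = 7 each, +1 to first 2
Round 5: Ashgrove=28 Dunmere=27 Elkhorn=29 → close Ashgrove (overflow 16)
  28÷2 = 14 each, +1 to first 0
Round 6: Dunmere=41 Elkhorn=43 → close Dunmere (overflow 29)
  41÷1 = 41 each, +1 to first 0

Closure order: Cedarfen, Briarlake, Greywater, Hollowpine, Ashgrove, Dunmere
Last habitat: Elkhorn with 84 animals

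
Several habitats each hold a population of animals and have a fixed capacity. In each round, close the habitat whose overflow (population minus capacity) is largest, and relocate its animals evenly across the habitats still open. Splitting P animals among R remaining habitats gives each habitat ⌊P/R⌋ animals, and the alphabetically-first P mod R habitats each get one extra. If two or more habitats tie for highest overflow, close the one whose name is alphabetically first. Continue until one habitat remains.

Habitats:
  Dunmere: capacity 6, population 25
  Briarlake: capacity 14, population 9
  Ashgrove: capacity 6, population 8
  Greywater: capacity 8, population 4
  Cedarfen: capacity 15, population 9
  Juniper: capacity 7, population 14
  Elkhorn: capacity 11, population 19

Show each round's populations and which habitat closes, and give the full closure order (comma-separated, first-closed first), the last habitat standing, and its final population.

Closure order: Dunmere, Elkhorn, Juniper, Ashgrove, Briarlake, Greywater
Last habitat: Cedarfen with 88 animals

Round 1: Ashgrove=8 Briarlake=9 Cedarfen=9 Dunmere=25 Elkhorn=19 Greywater=4 Juniper=14 → close Dunmere (overflow 19)
  25÷6 = 4 each, +1 to first 1
Round 2: Ashgrove=13 Briarlake=13 Cedarfen=13 Elkhorn=23 Greywater=8 Juniper=18 → close Elkhorn (overflow 12)
  23÷5 = 4 each, +1 to first 3
Round 3: Ashgrove=18 Briarlake=18 Cedarfen=18 Greywater=12 Juniper=22 → close Juniper (overflow 15)
  22÷4 = 5 each, +1 to first 2
Round 4: Ashgrove=24 Briarlake=24 Cedarfen=23 Greywater=17 → close Ashgrove (overflow 18)
  24÷3 = 8 each, +1 to first 0
Round 5: Briarlake=32 Cedarfen=31 Greywater=25 → close Briarlake (overflow 18)
  32÷2 = 16 each, +1 to first 0
Round 6: Cedarfen=47 Greywater=41 → close Greywater (overflow 33)
  41÷1 = 41 each, +1 to first 0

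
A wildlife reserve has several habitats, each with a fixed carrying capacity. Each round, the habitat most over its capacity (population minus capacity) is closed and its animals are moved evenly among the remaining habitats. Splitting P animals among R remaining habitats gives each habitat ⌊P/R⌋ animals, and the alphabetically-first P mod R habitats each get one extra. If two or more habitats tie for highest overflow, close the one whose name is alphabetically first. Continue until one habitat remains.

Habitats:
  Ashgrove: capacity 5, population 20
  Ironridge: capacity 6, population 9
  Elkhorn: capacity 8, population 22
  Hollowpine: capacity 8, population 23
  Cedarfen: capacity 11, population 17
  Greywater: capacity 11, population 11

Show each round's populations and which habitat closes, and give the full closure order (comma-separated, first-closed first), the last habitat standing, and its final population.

Round 1: Ashgrove=20 Cedarfen=17 Elkhorn=22 Greywater=11 Hollowpine=23 Ironridge=9 → close Ashgrove (overflow 15)
  20÷5 = 4 each, +1 to first 0
Round 2: Cedarfen=21 Elkhorn=26 Greywater=15 Hollowpine=27 Ironridge=13 → close Hollowpine (overflow 19)
  27÷4 = 6 each, +1 to first 3
Round 3: Cedarfen=28 Elkhorn=33 Greywater=22 Ironridge=19 → close Elkhorn (overflow 25)
  33÷3 = 11 each, +1 to first 0
Round 4: Cedarfen=39 Greywater=33 Ironridge=30 → close Cedarfen (overflow 28)
  39÷2 = 19 each, +1 to first 1
Round 5: Greywater=53 Ironridge=49 → close Ironridge (overflow 43)
  49÷1 = 49 each, +1 to first 0

Closure order: Ashgrove, Hollowpine, Elkhorn, Cedarfen, Ironridge
Last habitat: Greywater with 102 animals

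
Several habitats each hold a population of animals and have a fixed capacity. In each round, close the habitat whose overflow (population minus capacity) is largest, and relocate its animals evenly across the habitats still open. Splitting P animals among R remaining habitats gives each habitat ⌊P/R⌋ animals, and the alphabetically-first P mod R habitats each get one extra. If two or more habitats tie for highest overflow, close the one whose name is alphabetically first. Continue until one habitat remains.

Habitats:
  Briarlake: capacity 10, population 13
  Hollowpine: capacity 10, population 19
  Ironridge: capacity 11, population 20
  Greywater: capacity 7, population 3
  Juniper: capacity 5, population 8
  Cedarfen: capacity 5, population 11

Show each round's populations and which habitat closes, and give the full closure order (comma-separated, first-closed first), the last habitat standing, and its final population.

Closure order: Hollowpine, Ironridge, Cedarfen, Briarlake, Juniper
Last habitat: Greywater with 74 animals

Round 1: Briarlake=13 Cedarfen=11 Greywater=3 Hollowpine=19 Ironridge=20 Juniper=8 → close Hollowpine (overflow 9)
  19÷5 = 3 each, +1 to first 4
Round 2: Briarlake=17 Cedarfen=15 Greywater=7 Ironridge=24 Juniper=11 → close Ironridge (overflow 13)
  24÷4 = 6 each, +1 to first 0
Round 3: Briarlake=23 Cedarfen=21 Greywater=13 Juniper=17 → close Cedarfen (overflow 16)
  21÷3 = 7 each, +1 to first 0
Round 4: Briarlake=30 Greywater=20 Juniper=24 → close Briarlake (overflow 20)
  30÷2 = 15 each, +1 to first 0
Round 5: Greywater=35 Juniper=39 → close Juniper (overflow 34)
  39÷1 = 39 each, +1 to first 0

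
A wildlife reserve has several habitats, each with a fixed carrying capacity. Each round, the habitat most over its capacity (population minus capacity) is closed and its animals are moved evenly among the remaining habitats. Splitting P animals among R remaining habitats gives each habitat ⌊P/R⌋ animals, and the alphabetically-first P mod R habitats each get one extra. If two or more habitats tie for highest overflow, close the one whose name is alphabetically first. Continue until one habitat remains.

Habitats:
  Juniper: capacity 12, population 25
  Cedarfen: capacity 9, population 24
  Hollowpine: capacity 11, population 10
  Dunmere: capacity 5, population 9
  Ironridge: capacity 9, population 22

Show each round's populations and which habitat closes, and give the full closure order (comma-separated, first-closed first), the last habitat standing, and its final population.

Round 1: Cedarfen=24 Dunmere=9 Hollowpine=10 Ironridge=22 Juniper=25 → close Cedarfen (overflow 15)
  24÷4 = 6 each, +1 to first 0
Round 2: Dunmere=15 Hollowpine=16 Ironridge=28 Juniper=31 → close Ironridge (overflow 19)
  28÷3 = 9 each, +1 to first 1
Round 3: Dunmere=25 Hollowpine=25 Juniper=40 → close Juniper (overflow 28)
  40÷2 = 20 each, +1 to first 0
Round 4: Dunmere=45 Hollowpine=45 → close Dunmere (overflow 40)
  45÷1 = 45 each, +1 to first 0

Closure order: Cedarfen, Ironridge, Juniper, Dunmere
Last habitat: Hollowpine with 90 animals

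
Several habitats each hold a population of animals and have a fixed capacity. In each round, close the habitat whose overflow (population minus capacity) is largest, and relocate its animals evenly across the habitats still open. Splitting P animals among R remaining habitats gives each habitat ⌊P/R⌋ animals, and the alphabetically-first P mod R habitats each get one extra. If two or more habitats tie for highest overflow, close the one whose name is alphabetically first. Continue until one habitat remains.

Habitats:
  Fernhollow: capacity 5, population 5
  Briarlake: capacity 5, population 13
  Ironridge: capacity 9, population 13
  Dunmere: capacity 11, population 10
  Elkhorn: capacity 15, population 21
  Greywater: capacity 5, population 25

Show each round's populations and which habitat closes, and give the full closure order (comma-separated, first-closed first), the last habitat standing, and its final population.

Closure order: Greywater, Briarlake, Elkhorn, Ironridge, Dunmere
Last habitat: Fernhollow with 87 animals

Round 1: Briarlake=13 Dunmere=10 Elkhorn=21 Fernhollow=5 Greywater=25 Ironridge=13 → close Greywater (overflow 20)
  25÷5 = 5 each, +1 to first 0
Round 2: Briarlake=18 Dunmere=15 Elkhorn=26 Fernhollow=10 Ironridge=18 → close Briarlake (overflow 13)
  18÷4 = 4 each, +1 to first 2
Round 3: Dunmere=20 Elkhorn=31 Fernhollow=14 Ironridge=22 → close Elkhorn (overflow 16)
  31÷3 = 10 each, +1 to first 1
Round 4: Dunmere=31 Fernhollow=24 Ironridge=32 → close Ironridge (overflow 23)
  32÷2 = 16 each, +1 to first 0
Round 5: Dunmere=47 Fernhollow=40 → close Dunmere (overflow 36)
  47÷1 = 47 each, +1 to first 0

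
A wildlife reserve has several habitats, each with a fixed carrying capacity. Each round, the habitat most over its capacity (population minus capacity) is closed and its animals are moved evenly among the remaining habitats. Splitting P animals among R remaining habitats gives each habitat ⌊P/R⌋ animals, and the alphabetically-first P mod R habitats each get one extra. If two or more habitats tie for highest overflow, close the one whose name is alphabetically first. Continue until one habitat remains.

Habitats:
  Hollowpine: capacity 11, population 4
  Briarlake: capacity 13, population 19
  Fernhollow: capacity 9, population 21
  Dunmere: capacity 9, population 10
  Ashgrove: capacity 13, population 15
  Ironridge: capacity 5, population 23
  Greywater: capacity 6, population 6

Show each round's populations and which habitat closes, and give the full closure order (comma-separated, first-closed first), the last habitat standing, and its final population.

Closure order: Ironridge, Fernhollow, Briarlake, Ashgrove, Dunmere, Greywater
Last habitat: Hollowpine with 98 animals

Round 1: Ashgrove=15 Briarlake=19 Dunmere=10 Fernhollow=21 Greywater=6 Hollowpine=4 Ironridge=23 → close Ironridge (overflow 18)
  23÷6 = 3 each, +1 to first 5
Round 2: Ashgrove=19 Briarlake=23 Dunmere=14 Fernhollow=25 Greywater=10 Hollowpine=7 → close Fernhollow (overflow 16)
  25÷5 = 5 each, +1 to first 0
Round 3: Ashgrove=24 Briarlake=28 Dunmere=19 Greywater=15 Hollowpine=12 → close Briarlake (overflow 15)
  28÷4 = 7 each, +1 to first 0
Round 4: Ashgrove=31 Dunmere=26 Greywater=22 Hollowpine=19 → close Ashgrove (overflow 18)
  31÷3 = 10 each, +1 to first 1
Round 5: Dunmere=37 Greywater=32 Hollowpine=29 → close Dunmere (overflow 28)
  37÷2 = 18 each, +1 to first 1
Round 6: Greywater=51 Hollowpine=47 → close Greywater (overflow 45)
  51÷1 = 51 each, +1 to first 0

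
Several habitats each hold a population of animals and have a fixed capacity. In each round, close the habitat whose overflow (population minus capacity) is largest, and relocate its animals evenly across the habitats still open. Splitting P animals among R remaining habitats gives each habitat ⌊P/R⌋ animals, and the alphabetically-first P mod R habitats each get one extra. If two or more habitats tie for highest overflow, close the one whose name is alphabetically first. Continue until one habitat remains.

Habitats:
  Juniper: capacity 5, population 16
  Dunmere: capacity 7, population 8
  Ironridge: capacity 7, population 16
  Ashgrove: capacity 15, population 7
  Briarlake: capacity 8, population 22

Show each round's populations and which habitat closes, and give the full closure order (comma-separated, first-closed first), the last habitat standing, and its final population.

Round 1: Ashgrove=7 Briarlake=22 Dunmere=8 Ironridge=16 Juniper=16 → close Briarlake (overflow 14)
  22÷4 = 5 each, +1 to first 2
Round 2: Ashgrove=13 Dunmere=14 Ironridge=21 Juniper=21 → close Juniper (overflow 16)
  21÷3 = 7 each, +1 to first 0
Round 3: Ashgrove=20 Dunmere=21 Ironridge=28 → close Ironridge (overflow 21)
  28÷2 = 14 each, +1 to first 0
Round 4: Ashgrove=34 Dunmere=35 → close Dunmere (overflow 28)
  35÷1 = 35 each, +1 to first 0

Closure order: Briarlake, Juniper, Ironridge, Dunmere
Last habitat: Ashgrove with 69 animals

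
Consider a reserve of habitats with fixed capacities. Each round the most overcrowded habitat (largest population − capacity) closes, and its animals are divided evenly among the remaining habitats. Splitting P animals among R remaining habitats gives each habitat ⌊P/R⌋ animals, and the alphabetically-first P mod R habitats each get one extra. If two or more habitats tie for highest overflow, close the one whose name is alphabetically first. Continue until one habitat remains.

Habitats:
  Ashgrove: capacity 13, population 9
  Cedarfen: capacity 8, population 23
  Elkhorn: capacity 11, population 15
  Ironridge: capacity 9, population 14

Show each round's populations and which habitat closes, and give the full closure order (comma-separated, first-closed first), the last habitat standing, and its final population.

Round 1: Ashgrove=9 Cedarfen=23 Elkhorn=15 Ironridge=14 → close Cedarfen (overflow 15)
  23÷3 = 7 each, +1 to first 2
Round 2: Ashgrove=17 Elkhorn=23 Ironridge=21 → close Elkhorn (overflow 12)
  23÷2 = 11 each, +1 to first 1
Round 3: Ashgrove=29 Ironridge=32 → close Ironridge (overflow 23)
  32÷1 = 32 each, +1 to first 0

Closure order: Cedarfen, Elkhorn, Ironridge
Last habitat: Ashgrove with 61 animals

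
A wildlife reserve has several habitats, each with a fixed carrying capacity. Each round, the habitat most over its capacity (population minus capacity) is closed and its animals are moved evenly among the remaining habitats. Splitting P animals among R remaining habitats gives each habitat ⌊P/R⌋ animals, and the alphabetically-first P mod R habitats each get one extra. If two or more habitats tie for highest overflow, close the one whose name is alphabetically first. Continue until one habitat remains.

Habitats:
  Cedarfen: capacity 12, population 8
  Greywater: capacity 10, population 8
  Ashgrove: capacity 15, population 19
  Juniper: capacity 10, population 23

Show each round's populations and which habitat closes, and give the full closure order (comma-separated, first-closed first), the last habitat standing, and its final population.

Round 1: Ashgrove=19 Cedarfen=8 Greywater=8 Juniper=23 → close Juniper (overflow 13)
  23÷3 = 7 each, +1 to first 2
Round 2: Ashgrove=27 Cedarfen=16 Greywater=15 → close Ashgrove (overflow 12)
  27÷2 = 13 each, +1 to first 1
Round 3: Cedarfen=30 Greywater=28 → close Cedarfen (overflow 18)
  30÷1 = 30 each, +1 to first 0

Closure order: Juniper, Ashgrove, Cedarfen
Last habitat: Greywater with 58 animals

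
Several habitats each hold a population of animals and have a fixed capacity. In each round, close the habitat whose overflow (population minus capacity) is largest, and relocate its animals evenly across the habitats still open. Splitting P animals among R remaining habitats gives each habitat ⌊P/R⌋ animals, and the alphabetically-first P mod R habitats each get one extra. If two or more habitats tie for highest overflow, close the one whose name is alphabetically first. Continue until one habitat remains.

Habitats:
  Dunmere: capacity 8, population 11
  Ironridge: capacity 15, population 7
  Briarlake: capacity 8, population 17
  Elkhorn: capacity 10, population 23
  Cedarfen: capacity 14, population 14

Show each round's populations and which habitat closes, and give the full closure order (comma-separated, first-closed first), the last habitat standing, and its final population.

Closure order: Elkhorn, Briarlake, Dunmere, Cedarfen
Last habitat: Ironridge with 72 animals

Round 1: Briarlake=17 Cedarfen=14 Dunmere=11 Elkhorn=23 Ironridge=7 → close Elkhorn (overflow 13)
  23÷4 = 5 each, +1 to first 3
Round 2: Briarlake=23 Cedarfen=20 Dunmere=17 Ironridge=12 → close Briarlake (overflow 15)
  23÷3 = 7 each, +1 to first 2
Round 3: Cedarfen=28 Dunmere=25 Ironridge=19 → close Dunmere (overflow 17)
  25÷2 = 12 each, +1 to first 1
Round 4: Cedarfen=41 Ironridge=31 → close Cedarfen (overflow 27)
  41÷1 = 41 each, +1 to first 0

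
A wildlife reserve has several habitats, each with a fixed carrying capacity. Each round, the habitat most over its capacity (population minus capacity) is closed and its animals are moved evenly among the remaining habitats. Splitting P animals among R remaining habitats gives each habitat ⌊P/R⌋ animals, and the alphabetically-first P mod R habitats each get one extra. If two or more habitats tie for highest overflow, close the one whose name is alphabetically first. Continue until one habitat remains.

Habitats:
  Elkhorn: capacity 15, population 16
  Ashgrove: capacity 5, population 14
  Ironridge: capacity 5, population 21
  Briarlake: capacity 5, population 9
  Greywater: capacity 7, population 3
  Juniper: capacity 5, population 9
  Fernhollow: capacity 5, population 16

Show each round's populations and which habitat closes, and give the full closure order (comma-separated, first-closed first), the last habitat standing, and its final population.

Round 1: Ashgrove=14 Briarlake=9 Elkhorn=16 Fernhollow=16 Greywater=3 Ironridge=21 Juniper=9 → close Ironridge (overflow 16)
  21÷6 = 3 each, +1 to first 3
Round 2: Ashgrove=18 Briarlake=13 Elkhorn=20 Fernhollow=19 Greywater=6 Juniper=12 → close Fernhollow (overflow 14)
  19÷5 = 3 each, +1 to first 4
Round 3: Ashgrove=22 Briarlake=17 Elkhorn=24 Greywater=10 Juniper=15 → close Ashgrove (overflow 17)
  22÷4 = 5 each, +1 to first 2
Round 4: Briarlake=23 Elkhorn=30 Greywater=15 Juniper=20 → close Briarlake (overflow 18)
  23÷3 = 7 each, +1 to first 2
Round 5: Elkhorn=38 Greywater=23 Juniper=27 → close Elkhorn (overflow 23)
  38÷2 = 19 each, +1 to first 0
Round 6: Greywater=42 Juniper=46 → close Juniper (overflow 41)
  46÷1 = 46 each, +1 to first 0

Closure order: Ironridge, Fernhollow, Ashgrove, Briarlake, Elkhorn, Juniper
Last habitat: Greywater with 88 animals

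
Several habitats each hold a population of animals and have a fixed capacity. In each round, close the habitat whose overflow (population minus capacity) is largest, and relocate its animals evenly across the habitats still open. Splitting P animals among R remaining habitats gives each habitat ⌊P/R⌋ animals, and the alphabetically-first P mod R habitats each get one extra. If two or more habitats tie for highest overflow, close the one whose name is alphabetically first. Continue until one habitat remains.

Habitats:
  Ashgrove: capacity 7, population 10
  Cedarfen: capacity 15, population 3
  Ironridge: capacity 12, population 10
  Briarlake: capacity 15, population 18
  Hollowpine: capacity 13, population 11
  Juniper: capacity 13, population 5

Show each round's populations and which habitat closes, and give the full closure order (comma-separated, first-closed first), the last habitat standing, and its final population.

Closure order: Ashgrove, Briarlake, Hollowpine, Ironridge, Juniper
Last habitat: Cedarfen with 57 animals

Round 1: Ashgrove=10 Briarlake=18 Cedarfen=3 Hollowpine=11 Ironridge=10 Juniper=5 → close Ashgrove (overflow 3)
  10÷5 = 2 each, +1 to first 0
Round 2: Briarlake=20 Cedarfen=5 Hollowpine=13 Ironridge=12 Juniper=7 → close Briarlake (overflow 5)
  20÷4 = 5 each, +1 to first 0
Round 3: Cedarfen=10 Hollowpine=18 Ironridge=17 Juniper=12 → close Hollowpine (overflow 5)
  18÷3 = 6 each, +1 to first 0
Round 4: Cedarfen=16 Ironridge=23 Juniper=18 → close Ironridge (overflow 11)
  23÷2 = 11 each, +1 to first 1
Round 5: Cedarfen=28 Juniper=29 → close Juniper (overflow 16)
  29÷1 = 29 each, +1 to first 0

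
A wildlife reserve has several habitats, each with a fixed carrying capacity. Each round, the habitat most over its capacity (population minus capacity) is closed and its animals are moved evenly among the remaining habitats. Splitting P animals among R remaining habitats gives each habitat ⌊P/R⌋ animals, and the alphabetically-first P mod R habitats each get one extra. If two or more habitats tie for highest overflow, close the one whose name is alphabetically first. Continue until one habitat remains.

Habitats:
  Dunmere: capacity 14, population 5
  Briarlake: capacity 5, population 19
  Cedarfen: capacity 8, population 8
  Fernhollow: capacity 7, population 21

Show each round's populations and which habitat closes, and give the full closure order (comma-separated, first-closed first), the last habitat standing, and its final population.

Round 1: Briarlake=19 Cedarfen=8 Dunmere=5 Fernhollow=21 → close Briarlake (overflow 14)
  19÷3 = 6 each, +1 to first 1
Round 2: Cedarfen=15 Dunmere=11 Fernhollow=27 → close Fernhollow (overflow 20)
  27÷2 = 13 each, +1 to first 1
Round 3: Cedarfen=29 Dunmere=24 → close Cedarfen (overflow 21)
  29÷1 = 29 each, +1 to first 0

Closure order: Briarlake, Fernhollow, Cedarfen
Last habitat: Dunmere with 53 animals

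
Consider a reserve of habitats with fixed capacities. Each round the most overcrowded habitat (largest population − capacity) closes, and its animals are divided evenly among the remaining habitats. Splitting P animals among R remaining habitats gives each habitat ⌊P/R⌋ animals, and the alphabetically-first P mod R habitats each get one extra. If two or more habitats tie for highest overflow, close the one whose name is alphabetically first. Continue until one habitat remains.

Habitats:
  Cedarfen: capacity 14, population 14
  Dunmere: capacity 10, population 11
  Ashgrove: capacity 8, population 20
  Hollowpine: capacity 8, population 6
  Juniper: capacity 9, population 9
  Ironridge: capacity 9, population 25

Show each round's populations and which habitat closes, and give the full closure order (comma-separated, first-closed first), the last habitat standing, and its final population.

Closure order: Ironridge, Ashgrove, Cedarfen, Dunmere, Hollowpine
Last habitat: Juniper with 85 animals

Round 1: Ashgrove=20 Cedarfen=14 Dunmere=11 Hollowpine=6 Ironridge=25 Juniper=9 → close Ironridge (overflow 16)
  25÷5 = 5 each, +1 to first 0
Round 2: Ashgrove=25 Cedarfen=19 Dunmere=16 Hollowpine=11 Juniper=14 → close Ashgrove (overflow 17)
  25÷4 = 6 each, +1 to first 1
Round 3: Cedarfen=26 Dunmere=22 Hollowpine=17 Juniper=20 → close Cedarfen (overflow 12)
  26÷3 = 8 each, +1 to first 2
Round 4: Dunmere=31 Hollowpine=26 Juniper=28 → close Dunmere (overflow 21)
  31÷2 = 15 each, +1 to first 1
Round 5: Hollowpine=42 Juniper=43 → close Hollowpine (overflow 34)
  42÷1 = 42 each, +1 to first 0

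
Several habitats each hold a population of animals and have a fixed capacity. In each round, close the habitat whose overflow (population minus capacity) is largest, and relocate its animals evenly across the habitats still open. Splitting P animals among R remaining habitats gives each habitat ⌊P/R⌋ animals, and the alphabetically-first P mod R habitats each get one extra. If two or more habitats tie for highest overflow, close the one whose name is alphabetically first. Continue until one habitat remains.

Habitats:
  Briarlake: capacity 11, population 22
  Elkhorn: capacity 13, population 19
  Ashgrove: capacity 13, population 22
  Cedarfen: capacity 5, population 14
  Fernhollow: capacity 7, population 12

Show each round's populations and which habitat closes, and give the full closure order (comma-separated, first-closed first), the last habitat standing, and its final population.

Closure order: Briarlake, Ashgrove, Cedarfen, Elkhorn
Last habitat: Fernhollow with 89 animals

Round 1: Ashgrove=22 Briarlake=22 Cedarfen=14 Elkhorn=19 Fernhollow=12 → close Briarlake (overflow 11)
  22÷4 = 5 each, +1 to first 2
Round 2: Ashgrove=28 Cedarfen=20 Elkhorn=24 Fernhollow=17 → close Ashgrove (overflow 15)
  28÷3 = 9 each, +1 to first 1
Round 3: Cedarfen=30 Elkhorn=33 Fernhollow=26 → close Cedarfen (overflow 25)
  30÷2 = 15 each, +1 to first 0
Round 4: Elkhorn=48 Fernhollow=41 → close Elkhorn (overflow 35)
  48÷1 = 48 each, +1 to first 0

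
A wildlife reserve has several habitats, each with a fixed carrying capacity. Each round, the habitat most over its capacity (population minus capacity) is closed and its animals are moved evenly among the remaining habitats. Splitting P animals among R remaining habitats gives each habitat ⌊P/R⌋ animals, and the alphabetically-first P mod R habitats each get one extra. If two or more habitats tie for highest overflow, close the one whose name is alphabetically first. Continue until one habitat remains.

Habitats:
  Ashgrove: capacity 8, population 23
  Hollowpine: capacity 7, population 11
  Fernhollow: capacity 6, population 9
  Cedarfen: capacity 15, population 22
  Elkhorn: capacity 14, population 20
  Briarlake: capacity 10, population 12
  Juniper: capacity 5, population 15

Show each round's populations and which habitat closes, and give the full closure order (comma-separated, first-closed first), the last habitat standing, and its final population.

Round 1: Ashgrove=23 Briarlake=12 Cedarfen=22 Elkhorn=20 Fernhollow=9 Hollowpine=11 Juniper=15 → close Ashgrove (overflow 15)
  23÷6 = 3 each, +1 to first 5
Round 2: Briarlake=16 Cedarfen=26 Elkhorn=24 Fernhollow=13 Hollowpine=15 Juniper=18 → close Juniper (overflow 13)
  18÷5 = 3 each, +1 to first 3
Round 3: Briarlake=20 Cedarfen=30 Elkhorn=28 Fernhollow=16 Hollowpine=18 → close Cedarfen (overflow 15)
  30÷4 = 7 each, +1 to first 2
Round 4: Briarlake=28 Elkhorn=36 Fernhollow=23 Hollowpine=25 → close Elkhorn (overflow 22)
  36÷3 = 12 each, +1 to first 0
Round 5: Briarlake=40 Fernhollow=35 Hollowpine=37 → close Briarlake (overflow 30)
  40÷2 = 20 each, +1 to first 0
Round 6: Fernhollow=55 Hollowpine=57 → close Hollowpine (overflow 50)
  57÷1 = 57 each, +1 to first 0

Closure order: Ashgrove, Juniper, Cedarfen, Elkhorn, Briarlake, Hollowpine
Last habitat: Fernhollow with 112 animals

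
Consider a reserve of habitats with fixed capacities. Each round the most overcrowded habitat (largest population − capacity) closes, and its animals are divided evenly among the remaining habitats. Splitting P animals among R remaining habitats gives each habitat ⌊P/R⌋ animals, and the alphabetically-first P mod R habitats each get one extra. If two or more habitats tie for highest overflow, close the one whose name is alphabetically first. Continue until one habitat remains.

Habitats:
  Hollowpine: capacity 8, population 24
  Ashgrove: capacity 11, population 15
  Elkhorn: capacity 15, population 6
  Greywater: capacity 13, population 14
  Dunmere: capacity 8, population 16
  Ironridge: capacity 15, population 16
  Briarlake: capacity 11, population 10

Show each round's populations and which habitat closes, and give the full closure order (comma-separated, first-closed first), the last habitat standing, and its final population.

Round 1: Ashgrove=15 Briarlake=10 Dunmere=16 Elkhorn=6 Greywater=14 Hollowpine=24 Ironridge=16 → close Hollowpine (overflow 16)
  24÷6 = 4 each, +1 to first 0
Round 2: Ashgrove=19 Briarlake=14 Dunmere=20 Elkhorn=10 Greywater=18 Ironridge=20 → close Dunmere (overflow 12)
  20÷5 = 4 each, +1 to first 0
Round 3: Ashgrove=23 Briarlake=18 Elkhorn=14 Greywater=22 Ironridge=24 → close Ashgrove (overflow 12)
  23÷4 = 5 each, +1 to first 3
Round 4: Briarlake=24 Elkhorn=20 Greywater=28 Ironridge=29 → close Greywater (overflow 15)
  28÷3 = 9 each, +1 to first 1
Round 5: Briarlake=34 Elkhorn=29 Ironridge=38 → close Briarlake (overflow 23)
  34÷2 = 17 each, +1 to first 0
Round 6: Elkhorn=46 Ironridge=55 → close Ironridge (overflow 40)
  55÷1 = 55 each, +1 to first 0

Closure order: Hollowpine, Dunmere, Ashgrove, Greywater, Briarlake, Ironridge
Last habitat: Elkhorn with 101 animals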